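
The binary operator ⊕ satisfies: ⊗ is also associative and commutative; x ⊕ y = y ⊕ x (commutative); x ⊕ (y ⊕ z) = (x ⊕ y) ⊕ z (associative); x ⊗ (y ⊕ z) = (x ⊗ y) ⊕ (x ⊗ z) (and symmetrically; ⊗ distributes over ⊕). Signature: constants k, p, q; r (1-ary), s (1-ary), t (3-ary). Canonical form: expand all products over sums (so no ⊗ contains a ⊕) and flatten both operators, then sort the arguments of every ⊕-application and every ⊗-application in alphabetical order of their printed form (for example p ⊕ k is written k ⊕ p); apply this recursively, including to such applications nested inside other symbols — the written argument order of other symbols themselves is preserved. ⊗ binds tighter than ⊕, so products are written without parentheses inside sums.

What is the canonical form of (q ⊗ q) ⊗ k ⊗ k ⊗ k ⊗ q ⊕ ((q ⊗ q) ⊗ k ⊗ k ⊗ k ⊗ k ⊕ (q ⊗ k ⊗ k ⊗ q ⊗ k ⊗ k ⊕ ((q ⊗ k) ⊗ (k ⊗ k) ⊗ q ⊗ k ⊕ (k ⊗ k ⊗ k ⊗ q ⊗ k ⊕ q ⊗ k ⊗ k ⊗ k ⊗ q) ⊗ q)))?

Expand:  k ⊗ k ⊗ k ⊗ q ⊗ q ⊗ q ⊕ k ⊗ k ⊗ k ⊗ k ⊗ q ⊗ q ⊕ k ⊗ k ⊗ k ⊗ k ⊗ q ⊗ q ⊕ k ⊗ k ⊗ k ⊗ k ⊗ q ⊗ q ⊕ k ⊗ k ⊗ k ⊗ k ⊗ q ⊗ q ⊕ k ⊗ k ⊗ k ⊗ q ⊗ q ⊗ q
Order the arguments:  k ⊗ k ⊗ k ⊗ k ⊗ q ⊗ q ⊕ k ⊗ k ⊗ k ⊗ k ⊗ q ⊗ q ⊕ k ⊗ k ⊗ k ⊗ k ⊗ q ⊗ q ⊕ k ⊗ k ⊗ k ⊗ k ⊗ q ⊗ q ⊕ k ⊗ k ⊗ k ⊗ q ⊗ q ⊗ q ⊕ k ⊗ k ⊗ k ⊗ q ⊗ q ⊗ q

Answer: k ⊗ k ⊗ k ⊗ k ⊗ q ⊗ q ⊕ k ⊗ k ⊗ k ⊗ k ⊗ q ⊗ q ⊕ k ⊗ k ⊗ k ⊗ k ⊗ q ⊗ q ⊕ k ⊗ k ⊗ k ⊗ k ⊗ q ⊗ q ⊕ k ⊗ k ⊗ k ⊗ q ⊗ q ⊗ q ⊕ k ⊗ k ⊗ k ⊗ q ⊗ q ⊗ q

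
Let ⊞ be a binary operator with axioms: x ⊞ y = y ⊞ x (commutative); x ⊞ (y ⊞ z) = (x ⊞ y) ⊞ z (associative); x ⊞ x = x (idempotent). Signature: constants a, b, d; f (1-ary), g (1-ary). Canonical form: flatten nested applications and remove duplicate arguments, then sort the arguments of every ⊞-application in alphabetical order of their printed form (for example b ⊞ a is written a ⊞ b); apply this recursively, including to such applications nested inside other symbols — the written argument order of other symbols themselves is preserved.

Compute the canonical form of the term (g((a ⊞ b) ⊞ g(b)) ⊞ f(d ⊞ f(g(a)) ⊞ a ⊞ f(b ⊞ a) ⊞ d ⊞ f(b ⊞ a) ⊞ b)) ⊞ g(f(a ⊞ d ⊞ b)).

Answer: f(a ⊞ b ⊞ d ⊞ f(a ⊞ b) ⊞ f(g(a))) ⊞ g(a ⊞ b ⊞ g(b)) ⊞ g(f(a ⊞ b ⊞ d))

Derivation:
Un-nest:  g((a ⊞ b) ⊞ g(b)) ⊞ f(d ⊞ f(g(a)) ⊞ a ⊞ f(b ⊞ a) ⊞ d ⊞ f(b ⊞ a) ⊞ b) ⊞ g(f(a ⊞ d ⊞ b))
Canonicalize subterm:  g((a ⊞ b) ⊞ g(b))  →  g(a ⊞ b ⊞ g(b))
Simplify inside:  f(d ⊞ f(g(a)) ⊞ a ⊞ f(b ⊞ a) ⊞ d ⊞ f(b ⊞ a) ⊞ b)  →  f(a ⊞ b ⊞ d ⊞ f(a ⊞ b) ⊞ f(g(a)))
Simplify inside:  g(f(a ⊞ d ⊞ b))  →  g(f(a ⊞ b ⊞ d))
Order the arguments:  f(a ⊞ b ⊞ d ⊞ f(a ⊞ b) ⊞ f(g(a))) ⊞ g(a ⊞ b ⊞ g(b)) ⊞ g(f(a ⊞ b ⊞ d))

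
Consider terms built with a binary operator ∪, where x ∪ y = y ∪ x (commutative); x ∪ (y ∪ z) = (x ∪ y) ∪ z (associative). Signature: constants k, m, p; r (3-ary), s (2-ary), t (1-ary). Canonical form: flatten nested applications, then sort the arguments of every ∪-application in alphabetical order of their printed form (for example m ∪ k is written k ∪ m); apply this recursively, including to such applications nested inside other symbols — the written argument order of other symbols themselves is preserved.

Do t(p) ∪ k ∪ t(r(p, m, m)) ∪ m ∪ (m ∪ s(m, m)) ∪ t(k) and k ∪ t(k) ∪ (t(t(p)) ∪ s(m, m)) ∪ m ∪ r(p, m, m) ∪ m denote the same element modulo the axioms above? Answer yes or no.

Left:  t(p) ∪ k ∪ t(r(p, m, m)) ∪ m ∪ (m ∪ s(m, m)) ∪ t(k)
  Flatten:  t(p) ∪ k ∪ t(r(p, m, m)) ∪ m ∪ m ∪ s(m, m) ∪ t(k)
  Sort:  k ∪ m ∪ m ∪ s(m, m) ∪ t(k) ∪ t(p) ∪ t(r(p, m, m))
Right:  k ∪ t(k) ∪ (t(t(p)) ∪ s(m, m)) ∪ m ∪ r(p, m, m) ∪ m
  Merge nested applications:  k ∪ t(k) ∪ t(t(p)) ∪ s(m, m) ∪ m ∪ r(p, m, m) ∪ m
  Order the arguments:  k ∪ m ∪ m ∪ r(p, m, m) ∪ s(m, m) ∪ t(k) ∪ t(t(p))

Answer: no — k ∪ m ∪ m ∪ s(m, m) ∪ t(k) ∪ t(p) ∪ t(r(p, m, m)) vs k ∪ m ∪ m ∪ r(p, m, m) ∪ s(m, m) ∪ t(k) ∪ t(t(p))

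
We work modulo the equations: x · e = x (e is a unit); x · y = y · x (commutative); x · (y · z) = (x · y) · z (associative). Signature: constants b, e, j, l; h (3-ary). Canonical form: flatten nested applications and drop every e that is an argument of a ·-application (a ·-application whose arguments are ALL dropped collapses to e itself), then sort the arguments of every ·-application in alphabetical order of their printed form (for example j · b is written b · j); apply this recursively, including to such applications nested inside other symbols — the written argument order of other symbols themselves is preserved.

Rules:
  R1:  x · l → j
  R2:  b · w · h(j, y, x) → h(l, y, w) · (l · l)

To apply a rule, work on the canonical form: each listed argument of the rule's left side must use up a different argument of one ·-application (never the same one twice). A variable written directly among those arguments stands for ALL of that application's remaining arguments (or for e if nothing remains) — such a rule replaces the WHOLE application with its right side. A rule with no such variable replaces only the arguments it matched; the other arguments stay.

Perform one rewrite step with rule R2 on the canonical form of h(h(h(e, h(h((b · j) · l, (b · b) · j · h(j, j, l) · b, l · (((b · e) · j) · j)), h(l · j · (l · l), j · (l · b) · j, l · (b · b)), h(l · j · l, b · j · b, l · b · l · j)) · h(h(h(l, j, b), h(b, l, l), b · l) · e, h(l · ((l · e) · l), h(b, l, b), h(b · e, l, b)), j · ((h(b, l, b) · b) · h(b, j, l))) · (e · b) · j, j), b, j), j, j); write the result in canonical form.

Answer: h(h(h(e, b · h(h(b · j · l, h(l, j, b · b · j) · l · l, b · j · j · l), h(j · l · l · l, b · j · j · l, b · b · l), h(j · l · l, b · b · j, b · j · l · l)) · h(h(h(l, j, b), h(b, l, l), b · l), h(l · l · l, h(b, l, b), h(b, l, b)), b · h(b, j, l) · h(b, l, b) · j) · j, j), b, j), j, j)

Derivation:
Canonical form:  h(h(h(e, b · h(h(b · j · l, b · b · b · h(j, j, l) · j, b · j · j · l), h(j · l · l · l, b · j · j · l, b · b · l), h(j · l · l, b · b · j, b · j · l · l)) · h(h(h(l, j, b), h(b, l, l), b · l), h(l · l · l, h(b, l, b), h(b, l, b)), b · h(b, j, l) · h(b, l, b) · j) · j, j), b, j), j, j)
R2 matches:  uses b, h(j, j, l);  w := b · b · j, x := l, y := j
Every leftover argument binds to the variable; the entire application is replaced.
Giving:  h(h(h(e, b · h(h(b · j · l, h(l, j, b · b · j) · l · l, b · j · j · l), h(j · l · l · l, b · j · j · l, b · b · l), h(j · l · l, b · b · j, b · j · l · l)) · h(h(h(l, j, b), h(b, l, l), b · l), h(l · l · l, h(b, l, b), h(b, l, b)), b · h(b, j, l) · h(b, l, b) · j) · j, j), b, j), j, j)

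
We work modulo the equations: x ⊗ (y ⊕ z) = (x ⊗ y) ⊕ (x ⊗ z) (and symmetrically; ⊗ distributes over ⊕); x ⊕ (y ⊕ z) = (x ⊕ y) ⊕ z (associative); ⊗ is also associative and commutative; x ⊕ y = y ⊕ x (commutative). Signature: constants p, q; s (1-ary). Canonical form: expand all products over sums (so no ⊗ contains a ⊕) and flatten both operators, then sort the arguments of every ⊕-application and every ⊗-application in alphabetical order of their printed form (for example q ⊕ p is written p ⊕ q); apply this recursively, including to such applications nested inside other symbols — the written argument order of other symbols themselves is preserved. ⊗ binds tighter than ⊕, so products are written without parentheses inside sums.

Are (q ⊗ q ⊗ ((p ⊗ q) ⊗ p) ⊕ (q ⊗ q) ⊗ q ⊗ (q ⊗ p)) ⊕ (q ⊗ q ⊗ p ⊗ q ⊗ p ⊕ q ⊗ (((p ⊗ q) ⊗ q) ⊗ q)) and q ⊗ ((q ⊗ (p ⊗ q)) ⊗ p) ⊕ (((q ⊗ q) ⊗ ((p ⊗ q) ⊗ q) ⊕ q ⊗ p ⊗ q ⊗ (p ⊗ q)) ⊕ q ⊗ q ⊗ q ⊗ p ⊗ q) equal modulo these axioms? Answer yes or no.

Answer: yes — both canonical forms are p ⊗ p ⊗ q ⊗ q ⊗ q ⊕ p ⊗ p ⊗ q ⊗ q ⊗ q ⊕ p ⊗ q ⊗ q ⊗ q ⊗ q ⊕ p ⊗ q ⊗ q ⊗ q ⊗ q

Derivation:
Left:  (q ⊗ q ⊗ ((p ⊗ q) ⊗ p) ⊕ (q ⊗ q) ⊗ q ⊗ (q ⊗ p)) ⊕ (q ⊗ q ⊗ p ⊗ q ⊗ p ⊕ q ⊗ (((p ⊗ q) ⊗ q) ⊗ q))
  Flatten:  p ⊗ p ⊗ q ⊗ q ⊗ q ⊕ p ⊗ q ⊗ q ⊗ q ⊗ q ⊕ p ⊗ p ⊗ q ⊗ q ⊗ q ⊕ p ⊗ q ⊗ q ⊗ q ⊗ q
  Sort:  p ⊗ p ⊗ q ⊗ q ⊗ q ⊕ p ⊗ p ⊗ q ⊗ q ⊗ q ⊕ p ⊗ q ⊗ q ⊗ q ⊗ q ⊕ p ⊗ q ⊗ q ⊗ q ⊗ q
Right:  q ⊗ ((q ⊗ (p ⊗ q)) ⊗ p) ⊕ (((q ⊗ q) ⊗ ((p ⊗ q) ⊗ q) ⊕ q ⊗ p ⊗ q ⊗ (p ⊗ q)) ⊕ q ⊗ q ⊗ q ⊗ p ⊗ q)
  Merge nested applications:  p ⊗ p ⊗ q ⊗ q ⊗ q ⊕ p ⊗ q ⊗ q ⊗ q ⊗ q ⊕ p ⊗ p ⊗ q ⊗ q ⊗ q ⊕ p ⊗ q ⊗ q ⊗ q ⊗ q
  Order the arguments:  p ⊗ p ⊗ q ⊗ q ⊗ q ⊕ p ⊗ p ⊗ q ⊗ q ⊗ q ⊕ p ⊗ q ⊗ q ⊗ q ⊗ q ⊕ p ⊗ q ⊗ q ⊗ q ⊗ q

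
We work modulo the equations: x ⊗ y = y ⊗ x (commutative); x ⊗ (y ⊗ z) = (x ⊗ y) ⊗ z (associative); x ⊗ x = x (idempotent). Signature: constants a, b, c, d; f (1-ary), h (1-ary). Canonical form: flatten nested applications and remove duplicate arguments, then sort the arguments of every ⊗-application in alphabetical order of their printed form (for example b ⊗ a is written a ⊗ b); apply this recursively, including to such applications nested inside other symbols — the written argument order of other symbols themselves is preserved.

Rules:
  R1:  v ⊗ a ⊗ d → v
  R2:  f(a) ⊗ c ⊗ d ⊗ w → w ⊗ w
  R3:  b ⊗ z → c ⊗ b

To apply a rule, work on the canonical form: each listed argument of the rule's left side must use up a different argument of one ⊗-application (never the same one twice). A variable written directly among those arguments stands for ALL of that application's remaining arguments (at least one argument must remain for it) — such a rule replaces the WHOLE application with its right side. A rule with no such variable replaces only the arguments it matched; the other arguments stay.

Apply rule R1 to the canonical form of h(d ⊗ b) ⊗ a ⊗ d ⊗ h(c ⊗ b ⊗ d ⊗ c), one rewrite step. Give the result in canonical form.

Answer: h(b ⊗ c ⊗ d) ⊗ h(b ⊗ d)

Derivation:
Canonical form:  a ⊗ d ⊗ h(b ⊗ c ⊗ d) ⊗ h(b ⊗ d)
Apply R1:  consuming a, d;  v := h(b ⊗ c ⊗ d) ⊗ h(b ⊗ d)
The extension variable absorbs all remaining arguments, so the whole application is rewritten.
New term:  h(b ⊗ c ⊗ d) ⊗ h(b ⊗ d)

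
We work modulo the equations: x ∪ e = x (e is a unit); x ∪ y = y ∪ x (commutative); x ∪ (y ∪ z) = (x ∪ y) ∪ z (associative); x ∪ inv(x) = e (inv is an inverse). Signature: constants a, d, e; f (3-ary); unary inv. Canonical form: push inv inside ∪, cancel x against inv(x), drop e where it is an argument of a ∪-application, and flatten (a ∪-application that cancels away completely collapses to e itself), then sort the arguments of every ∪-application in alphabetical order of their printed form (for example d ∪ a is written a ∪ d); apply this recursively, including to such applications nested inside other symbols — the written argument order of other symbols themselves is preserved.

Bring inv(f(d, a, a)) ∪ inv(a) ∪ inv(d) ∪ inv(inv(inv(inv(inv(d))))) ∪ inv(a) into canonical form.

Answer: inv(a) ∪ inv(a) ∪ inv(d) ∪ inv(d) ∪ inv(f(d, a, a))

Derivation:
Push inv inside:  distribute inv over ∪ and collapse double inv
Combine occurrences:  inv(f(d, a, a)) ∪ inv(a) ∪ inv(a) ∪ inv(d) ∪ inv(d)
Sort:  inv(a) ∪ inv(a) ∪ inv(d) ∪ inv(d) ∪ inv(f(d, a, a))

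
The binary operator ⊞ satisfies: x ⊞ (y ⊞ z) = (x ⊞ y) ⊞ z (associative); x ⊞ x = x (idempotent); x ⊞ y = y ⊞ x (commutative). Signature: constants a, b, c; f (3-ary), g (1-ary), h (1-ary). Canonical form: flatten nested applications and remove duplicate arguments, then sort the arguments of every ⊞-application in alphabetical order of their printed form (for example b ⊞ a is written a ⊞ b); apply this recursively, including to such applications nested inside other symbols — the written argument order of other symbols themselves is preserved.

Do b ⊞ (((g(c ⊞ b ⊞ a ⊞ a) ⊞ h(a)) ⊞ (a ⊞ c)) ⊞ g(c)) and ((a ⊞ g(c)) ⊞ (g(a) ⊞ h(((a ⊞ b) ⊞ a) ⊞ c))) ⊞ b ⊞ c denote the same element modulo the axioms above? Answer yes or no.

Left:  b ⊞ (((g(c ⊞ b ⊞ a ⊞ a) ⊞ h(a)) ⊞ (a ⊞ c)) ⊞ g(c))
  Flatten:  b ⊞ g(c ⊞ b ⊞ a ⊞ a) ⊞ h(a) ⊞ a ⊞ c ⊞ g(c)
  Simplify inside:  g(c ⊞ b ⊞ a ⊞ a)  →  g(a ⊞ b ⊞ c)
  Order the arguments:  a ⊞ b ⊞ c ⊞ g(a ⊞ b ⊞ c) ⊞ g(c) ⊞ h(a)
Right:  ((a ⊞ g(c)) ⊞ (g(a) ⊞ h(((a ⊞ b) ⊞ a) ⊞ c))) ⊞ b ⊞ c
  Un-nest:  a ⊞ g(c) ⊞ g(a) ⊞ h(((a ⊞ b) ⊞ a) ⊞ c) ⊞ b ⊞ c
  Simplify inside:  h(((a ⊞ b) ⊞ a) ⊞ c)  →  h(a ⊞ b ⊞ c)
  Sort:  a ⊞ b ⊞ c ⊞ g(a) ⊞ g(c) ⊞ h(a ⊞ b ⊞ c)

Answer: no — a ⊞ b ⊞ c ⊞ g(a ⊞ b ⊞ c) ⊞ g(c) ⊞ h(a) vs a ⊞ b ⊞ c ⊞ g(a) ⊞ g(c) ⊞ h(a ⊞ b ⊞ c)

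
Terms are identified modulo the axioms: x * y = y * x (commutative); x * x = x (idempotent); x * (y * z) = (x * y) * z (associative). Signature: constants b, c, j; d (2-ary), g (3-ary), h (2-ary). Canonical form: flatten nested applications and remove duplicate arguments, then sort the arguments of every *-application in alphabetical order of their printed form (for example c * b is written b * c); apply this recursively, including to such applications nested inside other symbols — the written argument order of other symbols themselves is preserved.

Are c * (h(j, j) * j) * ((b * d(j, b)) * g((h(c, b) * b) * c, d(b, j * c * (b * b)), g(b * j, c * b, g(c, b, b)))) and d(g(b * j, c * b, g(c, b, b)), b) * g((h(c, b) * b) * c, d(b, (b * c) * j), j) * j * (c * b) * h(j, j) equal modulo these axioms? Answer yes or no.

Answer: no — b * c * d(j, b) * g(b * c * h(c, b), d(b, b * c * j), g(b * j, b * c, g(c, b, b))) * h(j, j) * j vs b * c * d(g(b * j, b * c, g(c, b, b)), b) * g(b * c * h(c, b), d(b, b * c * j), j) * h(j, j) * j

Derivation:
Left:  c * (h(j, j) * j) * ((b * d(j, b)) * g((h(c, b) * b) * c, d(b, j * c * (b * b)), g(b * j, c * b, g(c, b, b))))
  Un-nest:  c * h(j, j) * j * b * d(j, b) * g((h(c, b) * b) * c, d(b, j * c * (b * b)), g(b * j, c * b, g(c, b, b)))
  Inside:  g((h(c, b) * b) * c, d(b, j * c * (b * b)), g(b * j, c * b, g(c, b, b)))  →  g(b * c * h(c, b), d(b, b * c * j), g(b * j, b * c, g(c, b, b)))
  Sort:  b * c * d(j, b) * g(b * c * h(c, b), d(b, b * c * j), g(b * j, b * c, g(c, b, b))) * h(j, j) * j
Right:  d(g(b * j, c * b, g(c, b, b)), b) * g((h(c, b) * b) * c, d(b, (b * c) * j), j) * j * (c * b) * h(j, j)
  Un-nest:  d(g(b * j, c * b, g(c, b, b)), b) * g((h(c, b) * b) * c, d(b, (b * c) * j), j) * j * c * b * h(j, j)
  Canonicalize subterm:  d(g(b * j, c * b, g(c, b, b)), b)  →  d(g(b * j, b * c, g(c, b, b)), b)
  Inside:  g((h(c, b) * b) * c, d(b, (b * c) * j), j)  →  g(b * c * h(c, b), d(b, b * c * j), j)
  Order the arguments:  b * c * d(g(b * j, b * c, g(c, b, b)), b) * g(b * c * h(c, b), d(b, b * c * j), j) * h(j, j) * j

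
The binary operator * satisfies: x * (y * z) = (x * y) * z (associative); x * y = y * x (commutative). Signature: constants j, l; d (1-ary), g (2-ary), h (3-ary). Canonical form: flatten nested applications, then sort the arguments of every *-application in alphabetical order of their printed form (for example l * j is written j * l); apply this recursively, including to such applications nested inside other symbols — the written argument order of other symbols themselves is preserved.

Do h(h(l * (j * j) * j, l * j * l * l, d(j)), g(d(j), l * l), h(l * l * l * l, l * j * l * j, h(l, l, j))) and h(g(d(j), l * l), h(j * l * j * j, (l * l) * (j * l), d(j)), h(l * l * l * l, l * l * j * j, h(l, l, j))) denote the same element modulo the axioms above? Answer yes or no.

Left:  h(h(l * (j * j) * j, l * j * l * l, d(j)), g(d(j), l * l), h(l * l * l * l, l * j * l * j, h(l, l, j)))
  Descend into:  l * (j * j) * j
  Un-nest:  l * j * j * j
  Order the arguments:  j * j * j * l
  Put back:  h(h(j * j * j * l, j * l * l * l, d(j)), g(d(j), l * l), h(l * l * l * l, j * j * l * l, h(l, l, j)))
Right:  h(g(d(j), l * l), h(j * l * j * j, (l * l) * (j * l), d(j)), h(l * l * l * l, l * l * j * j, h(l, l, j)))
  Focus inside:  (l * l) * (j * l)
  Merge nested applications:  l * l * j * l
  Order the arguments:  j * l * l * l
  Put back:  h(g(d(j), l * l), h(j * j * j * l, j * l * l * l, d(j)), h(l * l * l * l, j * j * l * l, h(l, l, j)))

Answer: no — h(h(j * j * j * l, j * l * l * l, d(j)), g(d(j), l * l), h(l * l * l * l, j * j * l * l, h(l, l, j))) vs h(g(d(j), l * l), h(j * j * j * l, j * l * l * l, d(j)), h(l * l * l * l, j * j * l * l, h(l, l, j)))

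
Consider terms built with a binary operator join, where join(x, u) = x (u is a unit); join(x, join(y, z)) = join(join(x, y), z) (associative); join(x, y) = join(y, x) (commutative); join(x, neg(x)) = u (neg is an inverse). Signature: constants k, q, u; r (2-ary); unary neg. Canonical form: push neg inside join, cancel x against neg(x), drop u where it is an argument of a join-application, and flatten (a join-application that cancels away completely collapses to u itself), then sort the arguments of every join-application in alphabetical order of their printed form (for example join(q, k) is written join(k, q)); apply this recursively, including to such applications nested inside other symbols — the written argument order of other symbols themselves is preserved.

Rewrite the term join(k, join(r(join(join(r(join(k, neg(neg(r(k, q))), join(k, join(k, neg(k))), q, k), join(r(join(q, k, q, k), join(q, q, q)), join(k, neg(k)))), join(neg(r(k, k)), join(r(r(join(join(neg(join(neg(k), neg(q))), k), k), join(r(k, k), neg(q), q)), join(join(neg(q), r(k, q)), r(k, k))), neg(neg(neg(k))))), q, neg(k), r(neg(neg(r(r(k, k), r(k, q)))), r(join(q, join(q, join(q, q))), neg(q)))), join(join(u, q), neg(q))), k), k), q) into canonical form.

Push neg inside:  distribute neg over join and collapse double neg
Collect terms:  join(k, k, r(join(neg(k), neg(k), neg(r(k, k)), q, r(join(k, k, k, q, r(k, q)), r(join(k, k, q, q), join(q, q, q))), r(r(join(k, k, k, q), r(k, k)), join(neg(q), r(k, k), r(k, q))), r(r(r(k, k), r(k, q)), r(join(q, q, q, q), neg(q)))), k), q)
Sort arguments:  join(k, k, q, r(join(neg(k), neg(k), neg(r(k, k)), q, r(join(k, k, k, q, r(k, q)), r(join(k, k, q, q), join(q, q, q))), r(r(join(k, k, k, q), r(k, k)), join(neg(q), r(k, k), r(k, q))), r(r(r(k, k), r(k, q)), r(join(q, q, q, q), neg(q)))), k))

Answer: join(k, k, q, r(join(neg(k), neg(k), neg(r(k, k)), q, r(join(k, k, k, q, r(k, q)), r(join(k, k, q, q), join(q, q, q))), r(r(join(k, k, k, q), r(k, k)), join(neg(q), r(k, k), r(k, q))), r(r(r(k, k), r(k, q)), r(join(q, q, q, q), neg(q)))), k))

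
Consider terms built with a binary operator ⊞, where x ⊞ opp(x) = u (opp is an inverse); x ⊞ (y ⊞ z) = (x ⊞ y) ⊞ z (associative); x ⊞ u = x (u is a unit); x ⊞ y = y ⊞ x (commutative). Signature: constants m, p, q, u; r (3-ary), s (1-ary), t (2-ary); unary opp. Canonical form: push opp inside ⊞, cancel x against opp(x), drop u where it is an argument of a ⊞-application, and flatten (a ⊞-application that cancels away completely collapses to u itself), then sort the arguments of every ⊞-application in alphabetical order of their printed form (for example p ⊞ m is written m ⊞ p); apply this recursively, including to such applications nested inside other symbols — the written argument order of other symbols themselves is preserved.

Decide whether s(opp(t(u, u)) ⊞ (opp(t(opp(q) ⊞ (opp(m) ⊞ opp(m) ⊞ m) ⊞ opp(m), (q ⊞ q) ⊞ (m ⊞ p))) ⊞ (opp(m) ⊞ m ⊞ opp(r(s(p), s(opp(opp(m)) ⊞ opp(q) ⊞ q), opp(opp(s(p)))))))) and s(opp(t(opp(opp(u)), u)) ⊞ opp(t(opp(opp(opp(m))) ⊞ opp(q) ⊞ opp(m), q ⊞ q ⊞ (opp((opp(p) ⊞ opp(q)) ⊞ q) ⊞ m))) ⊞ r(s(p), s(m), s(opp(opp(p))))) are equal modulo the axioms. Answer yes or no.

Answer: no — s(opp(r(s(p), s(m), s(p))) ⊞ opp(t(opp(m) ⊞ opp(m) ⊞ opp(q), m ⊞ p ⊞ q ⊞ q)) ⊞ opp(t(u, u))) vs s(opp(t(opp(m) ⊞ opp(m) ⊞ opp(q), m ⊞ p ⊞ q ⊞ q)) ⊞ opp(t(u, u)) ⊞ r(s(p), s(m), s(p)))

Derivation:
Left:  s(opp(t(u, u)) ⊞ (opp(t(opp(q) ⊞ (opp(m) ⊞ opp(m) ⊞ m) ⊞ opp(m), (q ⊞ q) ⊞ (m ⊞ p))) ⊞ (opp(m) ⊞ m ⊞ opp(r(s(p), s(opp(opp(m)) ⊞ opp(q) ⊞ q), opp(opp(s(p))))))))
  Focus inside:  opp(t(u, u)) ⊞ (opp(t(opp(q) ⊞ (opp(m) ⊞ opp(m) ⊞ m) ⊞ opp(m), (q ⊞ q) ⊞ (m ⊞ p))) ⊞ (opp(m) ⊞ m ⊞ opp(r(s(p), s(opp(opp(m)) ⊞ opp(q) ⊞ q), opp(opp(s(p)))))))
  Push opp inside:  distribute opp over ⊞ and collapse double opp
  Inverses cancel:  m cancels
  Collect terms:  opp(t(u, u)) ⊞ opp(t(opp(m) ⊞ opp(m) ⊞ opp(q), m ⊞ p ⊞ q ⊞ q)) ⊞ opp(r(s(p), s(m), s(p)))
  Sort arguments:  opp(r(s(p), s(m), s(p))) ⊞ opp(t(opp(m) ⊞ opp(m) ⊞ opp(q), m ⊞ p ⊞ q ⊞ q)) ⊞ opp(t(u, u))
  Reassemble:  s(opp(r(s(p), s(m), s(p))) ⊞ opp(t(opp(m) ⊞ opp(m) ⊞ opp(q), m ⊞ p ⊞ q ⊞ q)) ⊞ opp(t(u, u)))
Right:  s(opp(t(opp(opp(u)), u)) ⊞ opp(t(opp(opp(opp(m))) ⊞ opp(q) ⊞ opp(m), q ⊞ q ⊞ (opp((opp(p) ⊞ opp(q)) ⊞ q) ⊞ m))) ⊞ r(s(p), s(m), s(opp(opp(p)))))
  Work inside:  opp(t(opp(opp(u)), u)) ⊞ opp(t(opp(opp(opp(m))) ⊞ opp(q) ⊞ opp(m), q ⊞ q ⊞ (opp((opp(p) ⊞ opp(q)) ⊞ q) ⊞ m))) ⊞ r(s(p), s(m), s(opp(opp(p))))
  Push opp inside:  distribute opp over ⊞ and collapse double opp
  Collect:  opp(t(u, u)) ⊞ opp(t(opp(m) ⊞ opp(m) ⊞ opp(q), m ⊞ p ⊞ q ⊞ q)) ⊞ r(s(p), s(m), s(p))
  Order the arguments:  opp(t(opp(m) ⊞ opp(m) ⊞ opp(q), m ⊞ p ⊞ q ⊞ q)) ⊞ opp(t(u, u)) ⊞ r(s(p), s(m), s(p))
  Put back:  s(opp(t(opp(m) ⊞ opp(m) ⊞ opp(q), m ⊞ p ⊞ q ⊞ q)) ⊞ opp(t(u, u)) ⊞ r(s(p), s(m), s(p)))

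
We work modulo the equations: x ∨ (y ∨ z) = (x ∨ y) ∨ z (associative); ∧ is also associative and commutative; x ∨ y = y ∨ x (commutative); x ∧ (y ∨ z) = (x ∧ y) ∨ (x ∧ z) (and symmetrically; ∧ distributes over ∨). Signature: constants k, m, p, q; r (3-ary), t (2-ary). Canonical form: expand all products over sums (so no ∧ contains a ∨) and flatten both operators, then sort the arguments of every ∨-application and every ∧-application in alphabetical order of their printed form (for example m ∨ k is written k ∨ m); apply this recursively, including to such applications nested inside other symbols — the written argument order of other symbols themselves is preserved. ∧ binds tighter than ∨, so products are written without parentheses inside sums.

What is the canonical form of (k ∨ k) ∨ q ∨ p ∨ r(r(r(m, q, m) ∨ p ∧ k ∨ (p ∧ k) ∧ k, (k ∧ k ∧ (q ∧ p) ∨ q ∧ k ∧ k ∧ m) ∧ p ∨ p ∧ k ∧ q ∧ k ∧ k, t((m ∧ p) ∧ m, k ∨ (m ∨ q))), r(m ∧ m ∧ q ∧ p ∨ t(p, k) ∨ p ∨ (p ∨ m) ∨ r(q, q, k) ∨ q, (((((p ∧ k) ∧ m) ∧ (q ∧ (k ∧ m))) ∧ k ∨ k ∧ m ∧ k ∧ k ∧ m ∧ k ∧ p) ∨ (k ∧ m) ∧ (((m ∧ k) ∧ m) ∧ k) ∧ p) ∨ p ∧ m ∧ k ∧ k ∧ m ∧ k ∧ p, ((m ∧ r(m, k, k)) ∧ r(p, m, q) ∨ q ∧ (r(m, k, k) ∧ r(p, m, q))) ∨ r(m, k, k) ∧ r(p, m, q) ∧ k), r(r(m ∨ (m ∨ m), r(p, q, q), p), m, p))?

Distribute:  k ∨ k ∨ q ∨ p ∨ r(r(k ∧ k ∧ p ∨ k ∧ p ∨ r(m, q, m), k ∧ k ∧ k ∧ p ∧ q ∨ k ∧ k ∧ m ∧ p ∧ q ∨ k ∧ k ∧ p ∧ p ∧ q, t(m ∧ m ∧ p, k ∨ m ∨ q)), r(m ∨ m ∧ m ∧ p ∧ q ∨ p ∨ p ∨ q ∨ r(q, q, k) ∨ t(p, k), k ∧ k ∧ k ∧ k ∧ m ∧ m ∧ p ∨ k ∧ k ∧ k ∧ m ∧ m ∧ m ∧ p ∨ k ∧ k ∧ k ∧ m ∧ m ∧ p ∧ p ∨ k ∧ k ∧ k ∧ m ∧ m ∧ p ∧ q, k ∧ r(m, k, k) ∧ r(p, m, q) ∨ m ∧ r(m, k, k) ∧ r(p, m, q) ∨ q ∧ r(m, k, k) ∧ r(p, m, q)), r(r(m ∨ m ∨ m, r(p, q, q), p), m, p))
Sort:  k ∨ k ∨ p ∨ q ∨ r(r(k ∧ k ∧ p ∨ k ∧ p ∨ r(m, q, m), k ∧ k ∧ k ∧ p ∧ q ∨ k ∧ k ∧ m ∧ p ∧ q ∨ k ∧ k ∧ p ∧ p ∧ q, t(m ∧ m ∧ p, k ∨ m ∨ q)), r(m ∨ m ∧ m ∧ p ∧ q ∨ p ∨ p ∨ q ∨ r(q, q, k) ∨ t(p, k), k ∧ k ∧ k ∧ k ∧ m ∧ m ∧ p ∨ k ∧ k ∧ k ∧ m ∧ m ∧ m ∧ p ∨ k ∧ k ∧ k ∧ m ∧ m ∧ p ∧ p ∨ k ∧ k ∧ k ∧ m ∧ m ∧ p ∧ q, k ∧ r(m, k, k) ∧ r(p, m, q) ∨ m ∧ r(m, k, k) ∧ r(p, m, q) ∨ q ∧ r(m, k, k) ∧ r(p, m, q)), r(r(m ∨ m ∨ m, r(p, q, q), p), m, p))

Answer: k ∨ k ∨ p ∨ q ∨ r(r(k ∧ k ∧ p ∨ k ∧ p ∨ r(m, q, m), k ∧ k ∧ k ∧ p ∧ q ∨ k ∧ k ∧ m ∧ p ∧ q ∨ k ∧ k ∧ p ∧ p ∧ q, t(m ∧ m ∧ p, k ∨ m ∨ q)), r(m ∨ m ∧ m ∧ p ∧ q ∨ p ∨ p ∨ q ∨ r(q, q, k) ∨ t(p, k), k ∧ k ∧ k ∧ k ∧ m ∧ m ∧ p ∨ k ∧ k ∧ k ∧ m ∧ m ∧ m ∧ p ∨ k ∧ k ∧ k ∧ m ∧ m ∧ p ∧ p ∨ k ∧ k ∧ k ∧ m ∧ m ∧ p ∧ q, k ∧ r(m, k, k) ∧ r(p, m, q) ∨ m ∧ r(m, k, k) ∧ r(p, m, q) ∨ q ∧ r(m, k, k) ∧ r(p, m, q)), r(r(m ∨ m ∨ m, r(p, q, q), p), m, p))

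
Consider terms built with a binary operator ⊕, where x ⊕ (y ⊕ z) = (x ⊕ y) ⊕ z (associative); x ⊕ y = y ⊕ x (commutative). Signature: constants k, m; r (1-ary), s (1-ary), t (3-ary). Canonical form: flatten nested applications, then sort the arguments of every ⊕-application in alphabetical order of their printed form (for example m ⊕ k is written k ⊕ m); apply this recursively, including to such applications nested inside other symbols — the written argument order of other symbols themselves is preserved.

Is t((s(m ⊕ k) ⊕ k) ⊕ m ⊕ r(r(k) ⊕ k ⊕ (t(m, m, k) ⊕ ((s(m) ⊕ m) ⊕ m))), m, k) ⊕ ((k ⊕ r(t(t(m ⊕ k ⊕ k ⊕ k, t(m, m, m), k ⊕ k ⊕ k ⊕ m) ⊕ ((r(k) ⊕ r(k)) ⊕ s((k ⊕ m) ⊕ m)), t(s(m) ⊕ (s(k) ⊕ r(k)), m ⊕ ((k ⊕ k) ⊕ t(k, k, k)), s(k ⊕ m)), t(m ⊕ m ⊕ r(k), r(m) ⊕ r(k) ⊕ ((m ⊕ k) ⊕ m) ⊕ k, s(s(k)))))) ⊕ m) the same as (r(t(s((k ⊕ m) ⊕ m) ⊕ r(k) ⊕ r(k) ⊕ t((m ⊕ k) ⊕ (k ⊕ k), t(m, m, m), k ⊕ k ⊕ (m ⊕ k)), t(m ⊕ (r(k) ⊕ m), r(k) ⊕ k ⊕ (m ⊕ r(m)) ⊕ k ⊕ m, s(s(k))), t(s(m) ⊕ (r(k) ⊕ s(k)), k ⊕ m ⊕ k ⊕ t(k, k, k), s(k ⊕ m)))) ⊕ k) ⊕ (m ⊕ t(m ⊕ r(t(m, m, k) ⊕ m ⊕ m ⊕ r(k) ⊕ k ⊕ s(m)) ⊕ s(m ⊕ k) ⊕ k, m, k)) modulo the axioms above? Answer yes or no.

Answer: no — k ⊕ m ⊕ r(t(r(k) ⊕ r(k) ⊕ s(k ⊕ m ⊕ m) ⊕ t(k ⊕ k ⊕ k ⊕ m, t(m, m, m), k ⊕ k ⊕ k ⊕ m), t(r(k) ⊕ s(k) ⊕ s(m), k ⊕ k ⊕ m ⊕ t(k, k, k), s(k ⊕ m)), t(m ⊕ m ⊕ r(k), k ⊕ k ⊕ m ⊕ m ⊕ r(k) ⊕ r(m), s(s(k))))) ⊕ t(k ⊕ m ⊕ r(k ⊕ m ⊕ m ⊕ r(k) ⊕ s(m) ⊕ t(m, m, k)) ⊕ s(k ⊕ m), m, k) vs k ⊕ m ⊕ r(t(r(k) ⊕ r(k) ⊕ s(k ⊕ m ⊕ m) ⊕ t(k ⊕ k ⊕ k ⊕ m, t(m, m, m), k ⊕ k ⊕ k ⊕ m), t(m ⊕ m ⊕ r(k), k ⊕ k ⊕ m ⊕ m ⊕ r(k) ⊕ r(m), s(s(k))), t(r(k) ⊕ s(k) ⊕ s(m), k ⊕ k ⊕ m ⊕ t(k, k, k), s(k ⊕ m)))) ⊕ t(k ⊕ m ⊕ r(k ⊕ m ⊕ m ⊕ r(k) ⊕ s(m) ⊕ t(m, m, k)) ⊕ s(k ⊕ m), m, k)

Derivation:
Left:  t((s(m ⊕ k) ⊕ k) ⊕ m ⊕ r(r(k) ⊕ k ⊕ (t(m, m, k) ⊕ ((s(m) ⊕ m) ⊕ m))), m, k) ⊕ ((k ⊕ r(t(t(m ⊕ k ⊕ k ⊕ k, t(m, m, m), k ⊕ k ⊕ k ⊕ m) ⊕ ((r(k) ⊕ r(k)) ⊕ s((k ⊕ m) ⊕ m)), t(s(m) ⊕ (s(k) ⊕ r(k)), m ⊕ ((k ⊕ k) ⊕ t(k, k, k)), s(k ⊕ m)), t(m ⊕ m ⊕ r(k), r(m) ⊕ r(k) ⊕ ((m ⊕ k) ⊕ m) ⊕ k, s(s(k)))))) ⊕ m)
  Merge nested applications:  t((s(m ⊕ k) ⊕ k) ⊕ m ⊕ r(r(k) ⊕ k ⊕ (t(m, m, k) ⊕ ((s(m) ⊕ m) ⊕ m))), m, k) ⊕ k ⊕ r(t(t(m ⊕ k ⊕ k ⊕ k, t(m, m, m), k ⊕ k ⊕ k ⊕ m) ⊕ ((r(k) ⊕ r(k)) ⊕ s((k ⊕ m) ⊕ m)), t(s(m) ⊕ (s(k) ⊕ r(k)), m ⊕ ((k ⊕ k) ⊕ t(k, k, k)), s(k ⊕ m)), t(m ⊕ m ⊕ r(k), r(m) ⊕ r(k) ⊕ ((m ⊕ k) ⊕ m) ⊕ k, s(s(k))))) ⊕ m
  Simplify inside:  t((s(m ⊕ k) ⊕ k) ⊕ m ⊕ r(r(k) ⊕ k ⊕ (t(m, m, k) ⊕ ((s(m) ⊕ m) ⊕ m))), m, k)  →  t(k ⊕ m ⊕ r(k ⊕ m ⊕ m ⊕ r(k) ⊕ s(m) ⊕ t(m, m, k)) ⊕ s(k ⊕ m), m, k)
  Simplify inside:  r(t(t(m ⊕ k ⊕ k ⊕ k, t(m, m, m), k ⊕ k ⊕ k ⊕ m) ⊕ ((r(k) ⊕ r(k)) ⊕ s((k ⊕ m) ⊕ m)), t(s(m) ⊕ (s(k) ⊕ r(k)), m ⊕ ((k ⊕ k) ⊕ t(k, k, k)), s(k ⊕ m)), t(m ⊕ m ⊕ r(k), r(m) ⊕ r(k) ⊕ ((m ⊕ k) ⊕ m) ⊕ k, s(s(k)))))  →  r(t(r(k) ⊕ r(k) ⊕ s(k ⊕ m ⊕ m) ⊕ t(k ⊕ k ⊕ k ⊕ m, t(m, m, m), k ⊕ k ⊕ k ⊕ m), t(r(k) ⊕ s(k) ⊕ s(m), k ⊕ k ⊕ m ⊕ t(k, k, k), s(k ⊕ m)), t(m ⊕ m ⊕ r(k), k ⊕ k ⊕ m ⊕ m ⊕ r(k) ⊕ r(m), s(s(k)))))
  Sort:  k ⊕ m ⊕ r(t(r(k) ⊕ r(k) ⊕ s(k ⊕ m ⊕ m) ⊕ t(k ⊕ k ⊕ k ⊕ m, t(m, m, m), k ⊕ k ⊕ k ⊕ m), t(r(k) ⊕ s(k) ⊕ s(m), k ⊕ k ⊕ m ⊕ t(k, k, k), s(k ⊕ m)), t(m ⊕ m ⊕ r(k), k ⊕ k ⊕ m ⊕ m ⊕ r(k) ⊕ r(m), s(s(k))))) ⊕ t(k ⊕ m ⊕ r(k ⊕ m ⊕ m ⊕ r(k) ⊕ s(m) ⊕ t(m, m, k)) ⊕ s(k ⊕ m), m, k)
Right:  (r(t(s((k ⊕ m) ⊕ m) ⊕ r(k) ⊕ r(k) ⊕ t((m ⊕ k) ⊕ (k ⊕ k), t(m, m, m), k ⊕ k ⊕ (m ⊕ k)), t(m ⊕ (r(k) ⊕ m), r(k) ⊕ k ⊕ (m ⊕ r(m)) ⊕ k ⊕ m, s(s(k))), t(s(m) ⊕ (r(k) ⊕ s(k)), k ⊕ m ⊕ k ⊕ t(k, k, k), s(k ⊕ m)))) ⊕ k) ⊕ (m ⊕ t(m ⊕ r(t(m, m, k) ⊕ m ⊕ m ⊕ r(k) ⊕ k ⊕ s(m)) ⊕ s(m ⊕ k) ⊕ k, m, k))
  Merge nested applications:  r(t(s((k ⊕ m) ⊕ m) ⊕ r(k) ⊕ r(k) ⊕ t((m ⊕ k) ⊕ (k ⊕ k), t(m, m, m), k ⊕ k ⊕ (m ⊕ k)), t(m ⊕ (r(k) ⊕ m), r(k) ⊕ k ⊕ (m ⊕ r(m)) ⊕ k ⊕ m, s(s(k))), t(s(m) ⊕ (r(k) ⊕ s(k)), k ⊕ m ⊕ k ⊕ t(k, k, k), s(k ⊕ m)))) ⊕ k ⊕ m ⊕ t(m ⊕ r(t(m, m, k) ⊕ m ⊕ m ⊕ r(k) ⊕ k ⊕ s(m)) ⊕ s(m ⊕ k) ⊕ k, m, k)
  Simplify inside:  r(t(s((k ⊕ m) ⊕ m) ⊕ r(k) ⊕ r(k) ⊕ t((m ⊕ k) ⊕ (k ⊕ k), t(m, m, m), k ⊕ k ⊕ (m ⊕ k)), t(m ⊕ (r(k) ⊕ m), r(k) ⊕ k ⊕ (m ⊕ r(m)) ⊕ k ⊕ m, s(s(k))), t(s(m) ⊕ (r(k) ⊕ s(k)), k ⊕ m ⊕ k ⊕ t(k, k, k), s(k ⊕ m))))  →  r(t(r(k) ⊕ r(k) ⊕ s(k ⊕ m ⊕ m) ⊕ t(k ⊕ k ⊕ k ⊕ m, t(m, m, m), k ⊕ k ⊕ k ⊕ m), t(m ⊕ m ⊕ r(k), k ⊕ k ⊕ m ⊕ m ⊕ r(k) ⊕ r(m), s(s(k))), t(r(k) ⊕ s(k) ⊕ s(m), k ⊕ k ⊕ m ⊕ t(k, k, k), s(k ⊕ m))))
  Canonicalize subterm:  t(m ⊕ r(t(m, m, k) ⊕ m ⊕ m ⊕ r(k) ⊕ k ⊕ s(m)) ⊕ s(m ⊕ k) ⊕ k, m, k)  →  t(k ⊕ m ⊕ r(k ⊕ m ⊕ m ⊕ r(k) ⊕ s(m) ⊕ t(m, m, k)) ⊕ s(k ⊕ m), m, k)
  Sort arguments:  k ⊕ m ⊕ r(t(r(k) ⊕ r(k) ⊕ s(k ⊕ m ⊕ m) ⊕ t(k ⊕ k ⊕ k ⊕ m, t(m, m, m), k ⊕ k ⊕ k ⊕ m), t(m ⊕ m ⊕ r(k), k ⊕ k ⊕ m ⊕ m ⊕ r(k) ⊕ r(m), s(s(k))), t(r(k) ⊕ s(k) ⊕ s(m), k ⊕ k ⊕ m ⊕ t(k, k, k), s(k ⊕ m)))) ⊕ t(k ⊕ m ⊕ r(k ⊕ m ⊕ m ⊕ r(k) ⊕ s(m) ⊕ t(m, m, k)) ⊕ s(k ⊕ m), m, k)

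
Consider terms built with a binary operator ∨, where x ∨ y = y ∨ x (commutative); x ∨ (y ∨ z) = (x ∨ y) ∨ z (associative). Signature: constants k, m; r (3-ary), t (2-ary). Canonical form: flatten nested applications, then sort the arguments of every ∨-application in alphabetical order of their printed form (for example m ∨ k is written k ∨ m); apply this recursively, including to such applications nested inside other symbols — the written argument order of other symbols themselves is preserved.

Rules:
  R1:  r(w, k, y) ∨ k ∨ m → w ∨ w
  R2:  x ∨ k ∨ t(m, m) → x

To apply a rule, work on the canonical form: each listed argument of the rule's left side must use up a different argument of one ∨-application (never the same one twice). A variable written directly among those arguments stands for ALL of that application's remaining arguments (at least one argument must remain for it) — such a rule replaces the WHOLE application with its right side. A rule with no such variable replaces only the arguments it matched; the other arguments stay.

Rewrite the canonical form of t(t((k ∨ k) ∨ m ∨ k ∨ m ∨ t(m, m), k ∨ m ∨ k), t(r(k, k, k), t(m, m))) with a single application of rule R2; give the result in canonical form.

Answer: t(t(k ∨ k ∨ m ∨ m, k ∨ k ∨ m), t(r(k, k, k), t(m, m)))

Derivation:
Canonical form:  t(t(k ∨ k ∨ k ∨ m ∨ m ∨ t(m, m), k ∨ k ∨ m), t(r(k, k, k), t(m, m)))
Apply R2:  consuming k, t(m, m);  x := k ∨ k ∨ m ∨ m
The variable takes the whole remainder — replace the entire application.
Result:  t(t(k ∨ k ∨ m ∨ m, k ∨ k ∨ m), t(r(k, k, k), t(m, m)))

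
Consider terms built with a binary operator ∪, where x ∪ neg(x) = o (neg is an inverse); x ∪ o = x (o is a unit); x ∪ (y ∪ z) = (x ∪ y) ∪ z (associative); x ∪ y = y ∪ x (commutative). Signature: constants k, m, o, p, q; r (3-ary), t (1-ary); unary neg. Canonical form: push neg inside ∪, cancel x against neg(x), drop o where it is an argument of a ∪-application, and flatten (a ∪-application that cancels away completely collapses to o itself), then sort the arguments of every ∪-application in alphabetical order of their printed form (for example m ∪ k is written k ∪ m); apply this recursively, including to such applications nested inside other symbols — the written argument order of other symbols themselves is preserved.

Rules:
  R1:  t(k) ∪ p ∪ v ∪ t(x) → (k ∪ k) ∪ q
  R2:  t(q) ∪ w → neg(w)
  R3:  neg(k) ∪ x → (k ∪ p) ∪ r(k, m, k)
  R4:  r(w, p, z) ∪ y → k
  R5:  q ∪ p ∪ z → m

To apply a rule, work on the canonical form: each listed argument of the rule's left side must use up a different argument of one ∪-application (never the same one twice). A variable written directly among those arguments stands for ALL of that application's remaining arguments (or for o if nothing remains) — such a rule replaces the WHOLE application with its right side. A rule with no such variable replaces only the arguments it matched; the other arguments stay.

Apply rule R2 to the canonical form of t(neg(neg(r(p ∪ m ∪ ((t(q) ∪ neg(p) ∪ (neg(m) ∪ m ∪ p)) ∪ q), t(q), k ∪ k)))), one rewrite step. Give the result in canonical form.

Canonical form:  t(r(m ∪ p ∪ q ∪ t(q), t(q), k ∪ k))
Match R2:  consume t(q);  w := m ∪ p ∪ q
Every leftover argument binds to the variable; the entire application is replaced.
New term:  t(r(neg(m) ∪ neg(p) ∪ neg(q), t(q), k ∪ k))

Answer: t(r(neg(m) ∪ neg(p) ∪ neg(q), t(q), k ∪ k))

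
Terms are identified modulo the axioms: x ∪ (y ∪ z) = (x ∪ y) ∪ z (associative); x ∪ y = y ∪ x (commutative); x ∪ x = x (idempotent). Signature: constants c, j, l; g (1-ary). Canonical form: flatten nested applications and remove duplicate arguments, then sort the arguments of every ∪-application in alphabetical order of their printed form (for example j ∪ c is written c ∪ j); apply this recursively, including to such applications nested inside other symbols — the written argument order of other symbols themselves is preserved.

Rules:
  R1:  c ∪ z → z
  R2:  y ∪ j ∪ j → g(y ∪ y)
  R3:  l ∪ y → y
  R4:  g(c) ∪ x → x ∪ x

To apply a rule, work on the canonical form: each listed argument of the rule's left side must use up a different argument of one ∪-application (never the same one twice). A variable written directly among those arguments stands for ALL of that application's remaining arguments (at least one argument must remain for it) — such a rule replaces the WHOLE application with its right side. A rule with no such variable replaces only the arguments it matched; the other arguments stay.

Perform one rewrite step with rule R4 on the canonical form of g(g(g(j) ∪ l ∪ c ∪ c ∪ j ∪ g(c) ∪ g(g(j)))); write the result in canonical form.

Answer: g(g(c ∪ g(g(j)) ∪ g(j) ∪ j ∪ l))

Derivation:
Canonical form:  g(g(c ∪ g(c) ∪ g(g(j)) ∪ g(j) ∪ j ∪ l))
R4 matches:  uses g(c);  x := c ∪ g(g(j)) ∪ g(j) ∪ j ∪ l
The variable takes the whole remainder — replace the entire application.
Result:  g(g(c ∪ g(g(j)) ∪ g(j) ∪ j ∪ l))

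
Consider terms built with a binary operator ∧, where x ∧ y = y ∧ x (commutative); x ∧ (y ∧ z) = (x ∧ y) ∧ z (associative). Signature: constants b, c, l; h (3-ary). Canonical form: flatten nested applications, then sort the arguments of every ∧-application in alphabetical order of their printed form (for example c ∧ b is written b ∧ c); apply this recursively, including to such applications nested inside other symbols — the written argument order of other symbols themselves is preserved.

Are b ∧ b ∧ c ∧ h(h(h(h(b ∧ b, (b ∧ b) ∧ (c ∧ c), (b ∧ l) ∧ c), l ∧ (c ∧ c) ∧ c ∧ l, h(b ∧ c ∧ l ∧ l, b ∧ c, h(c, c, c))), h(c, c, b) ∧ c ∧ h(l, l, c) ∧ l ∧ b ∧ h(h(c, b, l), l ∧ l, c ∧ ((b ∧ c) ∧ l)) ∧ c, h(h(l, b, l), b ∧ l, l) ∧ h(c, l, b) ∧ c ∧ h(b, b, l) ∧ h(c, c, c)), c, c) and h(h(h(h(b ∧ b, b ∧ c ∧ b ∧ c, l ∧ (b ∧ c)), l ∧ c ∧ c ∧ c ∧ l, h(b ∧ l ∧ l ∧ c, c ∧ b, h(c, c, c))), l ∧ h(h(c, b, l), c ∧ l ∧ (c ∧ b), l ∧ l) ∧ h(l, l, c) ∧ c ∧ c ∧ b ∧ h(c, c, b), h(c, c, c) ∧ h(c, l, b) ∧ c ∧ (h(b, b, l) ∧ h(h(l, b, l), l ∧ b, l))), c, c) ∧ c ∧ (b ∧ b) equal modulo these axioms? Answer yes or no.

Left:  b ∧ b ∧ c ∧ h(h(h(h(b ∧ b, (b ∧ b) ∧ (c ∧ c), (b ∧ l) ∧ c), l ∧ (c ∧ c) ∧ c ∧ l, h(b ∧ c ∧ l ∧ l, b ∧ c, h(c, c, c))), h(c, c, b) ∧ c ∧ h(l, l, c) ∧ l ∧ b ∧ h(h(c, b, l), l ∧ l, c ∧ ((b ∧ c) ∧ l)) ∧ c, h(h(l, b, l), b ∧ l, l) ∧ h(c, l, b) ∧ c ∧ h(b, b, l) ∧ h(c, c, c)), c, c)
  Inside:  h(h(h(h(b ∧ b, (b ∧ b) ∧ (c ∧ c), (b ∧ l) ∧ c), l ∧ (c ∧ c) ∧ c ∧ l, h(b ∧ c ∧ l ∧ l, b ∧ c, h(c, c, c))), h(c, c, b) ∧ c ∧ h(l, l, c) ∧ l ∧ b ∧ h(h(c, b, l), l ∧ l, c ∧ ((b ∧ c) ∧ l)) ∧ c, h(h(l, b, l), b ∧ l, l) ∧ h(c, l, b) ∧ c ∧ h(b, b, l) ∧ h(c, c, c)), c, c)  →  h(h(h(h(b ∧ b, b ∧ b ∧ c ∧ c, b ∧ c ∧ l), c ∧ c ∧ c ∧ l ∧ l, h(b ∧ c ∧ l ∧ l, b ∧ c, h(c, c, c))), b ∧ c ∧ c ∧ h(c, c, b) ∧ h(h(c, b, l), l ∧ l, b ∧ c ∧ c ∧ l) ∧ h(l, l, c) ∧ l, c ∧ h(b, b, l) ∧ h(c, c, c) ∧ h(c, l, b) ∧ h(h(l, b, l), b ∧ l, l)), c, c)
  Sort:  b ∧ b ∧ c ∧ h(h(h(h(b ∧ b, b ∧ b ∧ c ∧ c, b ∧ c ∧ l), c ∧ c ∧ c ∧ l ∧ l, h(b ∧ c ∧ l ∧ l, b ∧ c, h(c, c, c))), b ∧ c ∧ c ∧ h(c, c, b) ∧ h(h(c, b, l), l ∧ l, b ∧ c ∧ c ∧ l) ∧ h(l, l, c) ∧ l, c ∧ h(b, b, l) ∧ h(c, c, c) ∧ h(c, l, b) ∧ h(h(l, b, l), b ∧ l, l)), c, c)
Right:  h(h(h(h(b ∧ b, b ∧ c ∧ b ∧ c, l ∧ (b ∧ c)), l ∧ c ∧ c ∧ c ∧ l, h(b ∧ l ∧ l ∧ c, c ∧ b, h(c, c, c))), l ∧ h(h(c, b, l), c ∧ l ∧ (c ∧ b), l ∧ l) ∧ h(l, l, c) ∧ c ∧ c ∧ b ∧ h(c, c, b), h(c, c, c) ∧ h(c, l, b) ∧ c ∧ (h(b, b, l) ∧ h(h(l, b, l), l ∧ b, l))), c, c) ∧ c ∧ (b ∧ b)
  Un-nest:  h(h(h(h(b ∧ b, b ∧ c ∧ b ∧ c, l ∧ (b ∧ c)), l ∧ c ∧ c ∧ c ∧ l, h(b ∧ l ∧ l ∧ c, c ∧ b, h(c, c, c))), l ∧ h(h(c, b, l), c ∧ l ∧ (c ∧ b), l ∧ l) ∧ h(l, l, c) ∧ c ∧ c ∧ b ∧ h(c, c, b), h(c, c, c) ∧ h(c, l, b) ∧ c ∧ (h(b, b, l) ∧ h(h(l, b, l), l ∧ b, l))), c, c) ∧ c ∧ b ∧ b
  Canonicalize subterm:  h(h(h(h(b ∧ b, b ∧ c ∧ b ∧ c, l ∧ (b ∧ c)), l ∧ c ∧ c ∧ c ∧ l, h(b ∧ l ∧ l ∧ c, c ∧ b, h(c, c, c))), l ∧ h(h(c, b, l), c ∧ l ∧ (c ∧ b), l ∧ l) ∧ h(l, l, c) ∧ c ∧ c ∧ b ∧ h(c, c, b), h(c, c, c) ∧ h(c, l, b) ∧ c ∧ (h(b, b, l) ∧ h(h(l, b, l), l ∧ b, l))), c, c)  →  h(h(h(h(b ∧ b, b ∧ b ∧ c ∧ c, b ∧ c ∧ l), c ∧ c ∧ c ∧ l ∧ l, h(b ∧ c ∧ l ∧ l, b ∧ c, h(c, c, c))), b ∧ c ∧ c ∧ h(c, c, b) ∧ h(h(c, b, l), b ∧ c ∧ c ∧ l, l ∧ l) ∧ h(l, l, c) ∧ l, c ∧ h(b, b, l) ∧ h(c, c, c) ∧ h(c, l, b) ∧ h(h(l, b, l), b ∧ l, l)), c, c)
  Order the arguments:  b ∧ b ∧ c ∧ h(h(h(h(b ∧ b, b ∧ b ∧ c ∧ c, b ∧ c ∧ l), c ∧ c ∧ c ∧ l ∧ l, h(b ∧ c ∧ l ∧ l, b ∧ c, h(c, c, c))), b ∧ c ∧ c ∧ h(c, c, b) ∧ h(h(c, b, l), b ∧ c ∧ c ∧ l, l ∧ l) ∧ h(l, l, c) ∧ l, c ∧ h(b, b, l) ∧ h(c, c, c) ∧ h(c, l, b) ∧ h(h(l, b, l), b ∧ l, l)), c, c)

Answer: no — b ∧ b ∧ c ∧ h(h(h(h(b ∧ b, b ∧ b ∧ c ∧ c, b ∧ c ∧ l), c ∧ c ∧ c ∧ l ∧ l, h(b ∧ c ∧ l ∧ l, b ∧ c, h(c, c, c))), b ∧ c ∧ c ∧ h(c, c, b) ∧ h(h(c, b, l), l ∧ l, b ∧ c ∧ c ∧ l) ∧ h(l, l, c) ∧ l, c ∧ h(b, b, l) ∧ h(c, c, c) ∧ h(c, l, b) ∧ h(h(l, b, l), b ∧ l, l)), c, c) vs b ∧ b ∧ c ∧ h(h(h(h(b ∧ b, b ∧ b ∧ c ∧ c, b ∧ c ∧ l), c ∧ c ∧ c ∧ l ∧ l, h(b ∧ c ∧ l ∧ l, b ∧ c, h(c, c, c))), b ∧ c ∧ c ∧ h(c, c, b) ∧ h(h(c, b, l), b ∧ c ∧ c ∧ l, l ∧ l) ∧ h(l, l, c) ∧ l, c ∧ h(b, b, l) ∧ h(c, c, c) ∧ h(c, l, b) ∧ h(h(l, b, l), b ∧ l, l)), c, c)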